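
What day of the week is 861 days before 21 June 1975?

Saturday

Jun 21, 1975 is a Saturday.
861 mod 7 = 0, so 861 days before a Saturday is Saturday − 0 = Saturday.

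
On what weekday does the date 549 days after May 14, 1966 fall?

First find the weekday of May 14, 1966. Doomsday rule: the anchor day for the 1900s is Wednesday. For year 66: 66÷12 = 5 r 6, and 6÷4 = 1, so 5+6+1 = 12.
Wednesday + 12 ≡ Monday — that's 1966's doomsday.
In May the doomsday date is May 9.
May 14 is 5 days after May 9; 5 mod 7 = 5, so Monday + 5 = Saturday.
549 mod 7 = 3, so 549 days after a Saturday is Saturday + 3 = Tuesday.

Tuesday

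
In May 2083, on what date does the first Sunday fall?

May 2, 2083

May 1, 2083 is a Saturday.
The first Sunday is therefore May 2 (1 days later).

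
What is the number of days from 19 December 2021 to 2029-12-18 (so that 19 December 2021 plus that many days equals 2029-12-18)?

Dec 19, 2021 → Dec 19, 2022: 365 days.
Dec 19, 2022 → Dec 19, 2023: 365 days.
Dec 19, 2023 → Dec 19, 2024: 366 days (Feb 29, 2024 is in that span).
Dec 19, 2024 → Dec 19, 2025: 365 days.
Dec 19, 2025 → Dec 19, 2026: 365 days.
Dec 19, 2026 → Dec 19, 2027: 365 days.
Dec 19, 2027 → Dec 19, 2028: 366 days (Feb 29, 2028 is in that span).
Dec 19, 2028 → Jan 19, 2029: 31 days (December has 31).
Jan 19, 2029 → Feb 19, 2029: 31 days (January has 31).
Feb 19, 2029 → Mar 19, 2029: 28 days (February has 28).
Mar 19, 2029 → Apr 19, 2029: 31 days (March has 31).
Apr 19, 2029 → May 19, 2029: 30 days (April has 30).
May 19, 2029 → Jun 19, 2029: 31 days (May has 31).
Jun 19, 2029 → Jul 19, 2029: 30 days (June has 30).
Jul 19, 2029 → Aug 19, 2029: 31 days (July has 31).
Aug 19, 2029 → Sep 19, 2029: 31 days (August has 31).
Sep 19, 2029 → Oct 19, 2029: 30 days (September has 30).
Oct 19, 2029 → Nov 19, 2029: 31 days (October has 31).
Nov 19, 2029 → Dec 18, 2029: 29 days.
Total: 2921 days.

2921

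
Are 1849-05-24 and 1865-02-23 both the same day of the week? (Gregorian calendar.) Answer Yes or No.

From May 24, 1849 to Feb 23, 1865 is 5754 days.
5754 mod 7 = 0, so they are the same weekday.
(May 24, 1849 is a Thursday; Feb 23, 1865 is a Thursday.)

Yes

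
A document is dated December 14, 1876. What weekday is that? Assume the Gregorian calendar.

Thursday

Doomsday rule: the anchor day for the 1800s is Friday. For year 76: 76÷12 = 6 r 4, and 4÷4 = 1, so 6+4+1 = 11.
Friday + 11 ≡ Tuesday — that's 1876's doomsday.
In December the doomsday date is Dec 12.
Dec 14 is 2 days after Dec 12; 2 mod 7 = 2, so Tuesday + 2 = Thursday.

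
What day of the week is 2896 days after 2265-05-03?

Monday

May 3, 2265 is a Wednesday.
2896 mod 7 = 5, so 2896 days after a Wednesday is Wednesday + 5 = Monday.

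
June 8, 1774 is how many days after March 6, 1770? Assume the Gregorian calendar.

Mar 6, 1770 → Mar 6, 1771: 365 days.
Mar 6, 1771 → Mar 6, 1772: 366 days (Feb 29, 1772 is in that span).
Mar 6, 1772 → Mar 6, 1773: 365 days.
Mar 6, 1773 → Mar 6, 1774: 365 days.
Mar 6, 1774 → Apr 6, 1774: 31 days (March has 31).
Apr 6, 1774 → May 6, 1774: 30 days (April has 30).
May 6, 1774 → Jun 6, 1774: 31 days (May has 31).
Jun 6, 1774 → Jun 8, 1774: 2 days.
Total: 1555 days.

1555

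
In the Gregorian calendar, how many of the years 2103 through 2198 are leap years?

Multiples of 4 in [2103,2198]: 24.
Of those, multiples of 100: 0 (not leap unless ÷400).
Multiples of 400: 0.
Leap years = 24 − 0 + 0 = 24.

24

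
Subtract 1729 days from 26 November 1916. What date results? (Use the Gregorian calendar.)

−366 (one year; includes Feb 29, 1916) → Nov 26, 1915 (1363 left).
−365 (one year) → Nov 26, 1914 (998 left).
−365 (one year) → Nov 26, 1913 (633 left).
−365 (one year) → Nov 26, 1912 (268 left).
−26 → Oct 31, 1912 (end of Oct, 31 days; 242 left).
−31 → Sep 30, 1912 (end of Sep, 30 days; 211 left).
−30 → Aug 31, 1912 (end of Aug, 31 days; 181 left).
−31 → Jul 31, 1912 (end of Jul, 31 days; 150 left).
−31 → Jun 30, 1912 (end of Jun, 30 days; 119 left).
−30 → May 31, 1912 (end of May, 31 days; 89 left).
−31 → Apr 30, 1912 (end of Apr, 30 days; 58 left).
−30 → Mar 31, 1912 (end of Mar, 31 days; 28 left).
−28 → Mar 3, 1912.

March 3, 1912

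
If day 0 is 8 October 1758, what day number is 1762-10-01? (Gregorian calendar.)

1454

Oct 8, 1758 → Oct 8, 1759: 365 days.
Oct 8, 1759 → Oct 8, 1760: 366 days (Feb 29, 1760 is in that span).
Oct 8, 1760 → Oct 8, 1761: 365 days.
Oct 8, 1761 → Nov 8, 1761: 31 days (October has 31).
Nov 8, 1761 → Dec 8, 1761: 30 days (November has 30).
Dec 8, 1761 → Jan 8, 1762: 31 days (December has 31).
Jan 8, 1762 → Feb 8, 1762: 31 days (January has 31).
Feb 8, 1762 → Mar 8, 1762: 28 days (February has 28).
Mar 8, 1762 → Apr 8, 1762: 31 days (March has 31).
Apr 8, 1762 → May 8, 1762: 30 days (April has 30).
May 8, 1762 → Jun 8, 1762: 31 days (May has 31).
Jun 8, 1762 → Jul 8, 1762: 30 days (June has 30).
Jul 8, 1762 → Aug 8, 1762: 31 days (July has 31).
Aug 8, 1762 → Sep 8, 1762: 31 days (August has 31).
Sep 8, 1762 → Oct 1, 1762: 23 days.
Total: 1454 days.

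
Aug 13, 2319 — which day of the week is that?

Wednesday

Doomsday rule: the anchor day for the 2300s is Wednesday. For year 19: 19÷12 = 1 r 7, and 7÷4 = 1, so 1+7+1 = 9.
Wednesday + 9 ≡ Friday — that's 2319's doomsday.
In August the doomsday date is Aug 8.
Aug 13 is 5 days after Aug 8; 5 mod 7 = 5, so Friday + 5 = Wednesday.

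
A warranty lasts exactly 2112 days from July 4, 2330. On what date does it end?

April 15, 2336

+365 (one year) → Jul 4, 2331 (1747 left).
+366 (one year; includes Feb 29, 2332) → Jul 4, 2332 (1381 left).
+365 (one year) → Jul 4, 2333 (1016 left).
+365 (one year) → Jul 4, 2334 (651 left).
+365 (one year) → Jul 4, 2335 (286 left).
Jul has 31 days: +28 → Aug 1, 2335 (258 left).
Aug has 31 days: +31 → Sep 1, 2335 (227 left).
Sep has 30 days: +30 → Oct 1, 2335 (197 left).
Oct has 31 days: +31 → Nov 1, 2335 (166 left).
Nov has 30 days: +30 → Dec 1, 2335 (136 left).
Dec has 31 days: +31 → Jan 1, 2336 (105 left).
Jan has 31 days: +31 → Feb 1, 2336 (74 left).
Feb has 29 days: +29 → Mar 1, 2336 (45 left).
Mar has 31 days: +31 → Apr 1, 2336 (14 left).
+14 → Apr 15, 2336.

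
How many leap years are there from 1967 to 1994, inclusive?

Multiples of 4 in [1967,1994]: 7.
Of those, multiples of 100: 0 (not leap unless ÷400).
Multiples of 400: 0.
Leap years = 7 − 0 + 0 = 7.

7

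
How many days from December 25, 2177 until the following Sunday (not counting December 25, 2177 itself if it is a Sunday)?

3

Dec 25, 2177 is a Thursday.
From Thursday to the next Sunday is 3 days.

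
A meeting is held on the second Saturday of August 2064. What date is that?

August 1, 2064 is a Friday.
The first Saturday is therefore August 2 (1 days later).
The second Saturday is 2 + 1×7 = August 9.

August 9, 2064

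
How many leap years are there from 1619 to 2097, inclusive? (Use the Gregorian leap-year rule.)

Multiples of 4 in [1619,2097]: 120.
Of those, multiples of 100: 4 (not leap unless ÷400).
Multiples of 400: 1.
Leap years = 120 − 4 + 1 = 117.

117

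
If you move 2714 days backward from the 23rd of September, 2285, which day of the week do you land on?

First find the weekday of Sep 23, 2285. Doomsday rule: the anchor day for the 2200s is Friday. For year 85: 85÷12 = 7 r 1, and 1÷4 = 0, so 7+1+0 = 8.
Friday + 8 ≡ Saturday — that's 2285's doomsday.
In September the doomsday date is Sep 5.
Sep 23 is 18 days after Sep 5; 18 mod 7 = 4, so Saturday + 4 = Wednesday.
2714 mod 7 = 5, so 2714 days before a Wednesday is Wednesday − 5 = Friday.

Friday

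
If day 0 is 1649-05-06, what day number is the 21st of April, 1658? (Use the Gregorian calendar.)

3272

May 6, 1649 → May 6, 1650: 365 days.
May 6, 1650 → May 6, 1651: 365 days.
May 6, 1651 → May 6, 1652: 366 days (Feb 29, 1652 is in that span).
May 6, 1652 → May 6, 1653: 365 days.
May 6, 1653 → May 6, 1654: 365 days.
May 6, 1654 → May 6, 1655: 365 days.
May 6, 1655 → May 6, 1656: 366 days (Feb 29, 1656 is in that span).
May 6, 1656 → May 6, 1657: 365 days.
May 6, 1657 → Jun 6, 1657: 31 days (May has 31).
Jun 6, 1657 → Jul 6, 1657: 30 days (June has 30).
Jul 6, 1657 → Aug 6, 1657: 31 days (July has 31).
Aug 6, 1657 → Sep 6, 1657: 31 days (August has 31).
Sep 6, 1657 → Oct 6, 1657: 30 days (September has 30).
Oct 6, 1657 → Nov 6, 1657: 31 days (October has 31).
Nov 6, 1657 → Dec 6, 1657: 30 days (November has 30).
Dec 6, 1657 → Jan 6, 1658: 31 days (December has 31).
Jan 6, 1658 → Feb 6, 1658: 31 days (January has 31).
Feb 6, 1658 → Mar 6, 1658: 28 days (February has 28).
Mar 6, 1658 → Apr 6, 1658: 31 days (March has 31).
Apr 6, 1658 → Apr 21, 1658: 15 days.
Total: 3272 days.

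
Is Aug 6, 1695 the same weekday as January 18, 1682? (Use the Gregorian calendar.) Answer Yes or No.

From Jan 18, 1682 to Aug 6, 1695 is 4948 days.
4948 mod 7 = 6, so they are different weekdays.
(Jan 18, 1682 is a Sunday; Aug 6, 1695 is a Saturday.)

No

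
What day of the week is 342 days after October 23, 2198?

Monday

Oct 23, 2198 is a Tuesday.
342 mod 7 = 6, so 342 days after a Tuesday is Tuesday + 6 = Monday.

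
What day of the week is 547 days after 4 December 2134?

Sunday

Dec 4, 2134 is a Saturday.
547 mod 7 = 1, so 547 days after a Saturday is Saturday + 1 = Sunday.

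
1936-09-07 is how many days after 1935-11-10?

302

Nov 10, 1935 → Dec 10, 1935: 30 days (November has 30).
Dec 10, 1935 → Jan 10, 1936: 31 days (December has 31).
Jan 10, 1936 → Feb 10, 1936: 31 days (January has 31).
Feb 10, 1936 → Mar 10, 1936: 29 days (February has 29).
Mar 10, 1936 → Apr 10, 1936: 31 days (March has 31).
Apr 10, 1936 → May 10, 1936: 30 days (April has 30).
May 10, 1936 → Jun 10, 1936: 31 days (May has 31).
Jun 10, 1936 → Jul 10, 1936: 30 days (June has 30).
Jul 10, 1936 → Aug 10, 1936: 31 days (July has 31).
Aug 10, 1936 → Sep 7, 1936: 28 days.
Total: 302 days.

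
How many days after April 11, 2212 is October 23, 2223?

Apr 11, 2212 → Apr 11, 2213: 365 days.
Apr 11, 2213 → Apr 11, 2214: 365 days.
Apr 11, 2214 → Apr 11, 2215: 365 days.
Apr 11, 2215 → Apr 11, 2216: 366 days (Feb 29, 2216 is in that span).
Apr 11, 2216 → Apr 11, 2217: 365 days.
Apr 11, 2217 → Apr 11, 2218: 365 days.
Apr 11, 2218 → Apr 11, 2219: 365 days.
Apr 11, 2219 → Apr 11, 2220: 366 days (Feb 29, 2220 is in that span).
Apr 11, 2220 → Apr 11, 2221: 365 days.
Apr 11, 2221 → Apr 11, 2222: 365 days.
Apr 11, 2222 → Apr 11, 2223: 365 days.
Apr 11, 2223 → May 11, 2223: 30 days (April has 30).
May 11, 2223 → Jun 11, 2223: 31 days (May has 31).
Jun 11, 2223 → Jul 11, 2223: 30 days (June has 30).
Jul 11, 2223 → Aug 11, 2223: 31 days (July has 31).
Aug 11, 2223 → Sep 11, 2223: 31 days (August has 31).
Sep 11, 2223 → Oct 11, 2223: 30 days (September has 30).
Oct 11, 2223 → Oct 23, 2223: 12 days.
Total: 4212 days.

4212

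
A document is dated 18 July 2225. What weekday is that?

January 1, 2225 is a Saturday.
Jan 1, 2225 → Feb 1, 2225: 31 days (January has 31).
Feb 1, 2225 → Mar 1, 2225: 28 days (February has 28).
Mar 1, 2225 → Apr 1, 2225: 31 days (March has 31).
Apr 1, 2225 → May 1, 2225: 30 days (April has 30).
May 1, 2225 → Jun 1, 2225: 31 days (May has 31).
Jun 1, 2225 → Jul 1, 2225: 30 days (June has 30).
Jul 1, 2225 → Jul 18, 2225: 17 days.
Total: 198 days.
198 mod 7 = 2, so Saturday + 2 = Monday.

Monday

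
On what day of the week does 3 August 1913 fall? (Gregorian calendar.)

Sunday

Doomsday rule: the anchor day for the 1900s is Wednesday. For year 13: 13÷12 = 1 r 1, and 1÷4 = 0, so 1+1+0 = 2.
Wednesday + 2 ≡ Friday — that's 1913's doomsday.
In August the doomsday date is Aug 8.
Aug 3 is 5 days before Aug 8; 5 mod 7 = 5, so Friday − 5 = Sunday.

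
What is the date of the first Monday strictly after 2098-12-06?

Dec 6, 2098 is a Saturday.
From Saturday to the next Monday is 2 days.
Dec 6, 2098 + 2 = Dec 8, 2098.

December 8, 2098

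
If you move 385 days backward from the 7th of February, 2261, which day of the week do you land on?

First find the weekday of Feb 7, 2261. Doomsday rule: the anchor day for the 2200s is Friday. For year 61: 61÷12 = 5 r 1, and 1÷4 = 0, so 5+1+0 = 6.
Friday + 6 ≡ Thursday — that's 2261's doomsday.
In February the doomsday date is Feb 28 (2261 is not a leap year).
Feb 7 is 21 days before Feb 28; 21 mod 7 = 0, so Thursday − 0 = Thursday.
385 mod 7 = 0, so 385 days before a Thursday is Thursday − 0 = Thursday.

Thursday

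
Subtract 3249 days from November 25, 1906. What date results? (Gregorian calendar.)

January 1, 1898

−365 (one year) → Nov 25, 1905 (2884 left).
−365 (one year) → Nov 25, 1904 (2519 left).
−366 (one year; includes Feb 29, 1904) → Nov 25, 1903 (2153 left).
−365 (one year) → Nov 25, 1902 (1788 left).
−365 (one year) → Nov 25, 1901 (1423 left).
−365 (one year) → Nov 25, 1900 (1058 left).
−365 (one year) → Nov 25, 1899 (693 left).
−365 (one year) → Nov 25, 1898 (328 left).
−25 → Oct 31, 1898 (end of Oct, 31 days; 303 left).
−31 → Sep 30, 1898 (end of Sep, 30 days; 272 left).
−30 → Aug 31, 1898 (end of Aug, 31 days; 242 left).
−31 → Jul 31, 1898 (end of Jul, 31 days; 211 left).
−31 → Jun 30, 1898 (end of Jun, 30 days; 180 left).
−30 → May 31, 1898 (end of May, 31 days; 150 left).
−31 → Apr 30, 1898 (end of Apr, 30 days; 119 left).
−30 → Mar 31, 1898 (end of Mar, 31 days; 89 left).
−31 → Feb 28, 1898 (end of Feb, 28 days; 58 left).
−28 → Jan 31, 1898 (end of Jan, 31 days; 30 left).
−30 → Jan 1, 1898.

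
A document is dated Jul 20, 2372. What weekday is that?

Thursday

Doomsday rule: the anchor day for the 2300s is Wednesday. For year 72: 72÷12 = 6 r 0, and 0÷4 = 0, so 6+0+0 = 6.
Wednesday + 6 ≡ Tuesday — that's 2372's doomsday.
In July the doomsday date is Jul 11.
Jul 20 is 9 days after Jul 11; 9 mod 7 = 2, so Tuesday + 2 = Thursday.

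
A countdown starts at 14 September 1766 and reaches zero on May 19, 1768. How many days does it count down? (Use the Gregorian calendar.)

Sep 14, 1766 → Sep 14, 1767: 365 days.
Sep 14, 1767 → Oct 14, 1767: 30 days (September has 30).
Oct 14, 1767 → Nov 14, 1767: 31 days (October has 31).
Nov 14, 1767 → Dec 14, 1767: 30 days (November has 30).
Dec 14, 1767 → Jan 14, 1768: 31 days (December has 31).
Jan 14, 1768 → Feb 14, 1768: 31 days (January has 31).
Feb 14, 1768 → Mar 14, 1768: 29 days (February has 29).
Mar 14, 1768 → Apr 14, 1768: 31 days (March has 31).
Apr 14, 1768 → May 14, 1768: 30 days (April has 30).
May 14, 1768 → May 19, 1768: 5 days.
Total: 613 days.

613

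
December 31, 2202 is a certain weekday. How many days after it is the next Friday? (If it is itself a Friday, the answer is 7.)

Dec 31, 2202 is a Friday.
From Friday to the next Friday is 7 days.

7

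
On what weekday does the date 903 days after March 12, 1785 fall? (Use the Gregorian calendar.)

First find the weekday of Mar 12, 1785. Doomsday rule: the anchor day for the 1700s is Sunday. For year 85: 85÷12 = 7 r 1, and 1÷4 = 0, so 7+1+0 = 8.
Sunday + 8 ≡ Monday — that's 1785's doomsday.
In March the doomsday date is Mar 14.
Mar 12 is 2 days before Mar 14; 2 mod 7 = 2, so Monday − 2 = Saturday.
903 mod 7 = 0, so 903 days after a Saturday is Saturday + 0 = Saturday.

Saturday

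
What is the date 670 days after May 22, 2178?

+365 (one year) → May 22, 2179 (305 left).
May has 31 days: +10 → Jun 1, 2179 (295 left).
Jun has 30 days: +30 → Jul 1, 2179 (265 left).
Jul has 31 days: +31 → Aug 1, 2179 (234 left).
Aug has 31 days: +31 → Sep 1, 2179 (203 left).
Sep has 30 days: +30 → Oct 1, 2179 (173 left).
Oct has 31 days: +31 → Nov 1, 2179 (142 left).
Nov has 30 days: +30 → Dec 1, 2179 (112 left).
Dec has 31 days: +31 → Jan 1, 2180 (81 left).
Jan has 31 days: +31 → Feb 1, 2180 (50 left).
Feb has 29 days: +29 → Mar 1, 2180 (21 left).
+21 → Mar 22, 2180.

March 22, 2180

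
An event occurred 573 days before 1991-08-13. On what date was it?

−365 (one year) → Aug 13, 1990 (208 left).
−13 → Jul 31, 1990 (end of Jul, 31 days; 195 left).
−31 → Jun 30, 1990 (end of Jun, 30 days; 164 left).
−30 → May 31, 1990 (end of May, 31 days; 134 left).
−31 → Apr 30, 1990 (end of Apr, 30 days; 103 left).
−30 → Mar 31, 1990 (end of Mar, 31 days; 73 left).
−31 → Feb 28, 1990 (end of Feb, 28 days; 42 left).
−28 → Jan 31, 1990 (end of Jan, 31 days; 14 left).
−14 → Jan 17, 1990.

January 17, 1990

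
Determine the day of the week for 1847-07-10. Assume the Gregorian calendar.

Saturday

Doomsday rule: the anchor day for the 1800s is Friday. For year 47: 47÷12 = 3 r 11, and 11÷4 = 2, so 3+11+2 = 16.
Friday + 16 ≡ Sunday — that's 1847's doomsday.
In July the doomsday date is Jul 11.
Jul 10 is 1 day before Jul 11; 1 mod 7 = 1, so Sunday − 1 = Saturday.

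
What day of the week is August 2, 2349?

Doomsday rule: the anchor day for the 2300s is Wednesday. For year 49: 49÷12 = 4 r 1, and 1÷4 = 0, so 4+1+0 = 5.
Wednesday + 5 ≡ Monday — that's 2349's doomsday.
In August the doomsday date is Aug 8.
Aug 2 is 6 days before Aug 8; 6 mod 7 = 6, so Monday − 6 = Tuesday.

Tuesday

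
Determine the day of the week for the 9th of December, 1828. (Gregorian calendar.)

Tuesday

Doomsday rule: the anchor day for the 1800s is Friday. For year 28: 28÷12 = 2 r 4, and 4÷4 = 1, so 2+4+1 = 7.
Friday + 7 ≡ Friday — that's 1828's doomsday.
In December the doomsday date is Dec 12.
Dec 9 is 3 days before Dec 12; 3 mod 7 = 3, so Friday − 3 = Tuesday.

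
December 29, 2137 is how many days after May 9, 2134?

May 9, 2134 → May 9, 2135: 365 days.
May 9, 2135 → May 9, 2136: 366 days (Feb 29, 2136 is in that span).
May 9, 2136 → May 9, 2137: 365 days.
May 9, 2137 → Jun 9, 2137: 31 days (May has 31).
Jun 9, 2137 → Jul 9, 2137: 30 days (June has 30).
Jul 9, 2137 → Aug 9, 2137: 31 days (July has 31).
Aug 9, 2137 → Sep 9, 2137: 31 days (August has 31).
Sep 9, 2137 → Oct 9, 2137: 30 days (September has 30).
Oct 9, 2137 → Nov 9, 2137: 31 days (October has 31).
Nov 9, 2137 → Dec 9, 2137: 30 days (November has 30).
Dec 9, 2137 → Dec 29, 2137: 20 days.
Total: 1330 days.

1330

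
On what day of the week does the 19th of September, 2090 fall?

Tuesday

Doomsday rule: the anchor day for the 2000s is Tuesday. For year 90: 90÷12 = 7 r 6, and 6÷4 = 1, so 7+6+1 = 14.
Tuesday + 14 ≡ Tuesday — that's 2090's doomsday.
In September the doomsday date is Sep 5.
Sep 19 is 14 days after Sep 5; 14 mod 7 = 0, so Tuesday + 0 = Tuesday.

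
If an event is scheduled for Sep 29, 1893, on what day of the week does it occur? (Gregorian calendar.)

Doomsday rule: the anchor day for the 1800s is Friday. For year 93: 93÷12 = 7 r 9, and 9÷4 = 2, so 7+9+2 = 18.
Friday + 18 ≡ Tuesday — that's 1893's doomsday.
In September the doomsday date is Sep 5.
Sep 29 is 24 days after Sep 5; 24 mod 7 = 3, so Tuesday + 3 = Friday.

Friday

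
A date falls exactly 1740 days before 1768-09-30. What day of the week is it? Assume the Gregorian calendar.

Monday

First find the weekday of Sep 30, 1768. Doomsday rule: the anchor day for the 1700s is Sunday. For year 68: 68÷12 = 5 r 8, and 8÷4 = 2, so 5+8+2 = 15.
Sunday + 15 ≡ Monday — that's 1768's doomsday.
In September the doomsday date is Sep 5.
Sep 30 is 25 days after Sep 5; 25 mod 7 = 4, so Monday + 4 = Friday.
1740 mod 7 = 4, so 1740 days before a Friday is Friday − 4 = Monday.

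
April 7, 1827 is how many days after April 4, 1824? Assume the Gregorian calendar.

1098

Apr 4, 1824 → Apr 4, 1825: 365 days.
Apr 4, 1825 → Apr 4, 1826: 365 days.
Apr 4, 1826 → May 4, 1826: 30 days (April has 30).
May 4, 1826 → Jun 4, 1826: 31 days (May has 31).
Jun 4, 1826 → Jul 4, 1826: 30 days (June has 30).
Jul 4, 1826 → Aug 4, 1826: 31 days (July has 31).
Aug 4, 1826 → Sep 4, 1826: 31 days (August has 31).
Sep 4, 1826 → Oct 4, 1826: 30 days (September has 30).
Oct 4, 1826 → Nov 4, 1826: 31 days (October has 31).
Nov 4, 1826 → Dec 4, 1826: 30 days (November has 30).
Dec 4, 1826 → Jan 4, 1827: 31 days (December has 31).
Jan 4, 1827 → Feb 4, 1827: 31 days (January has 31).
Feb 4, 1827 → Mar 4, 1827: 28 days (February has 28).
Mar 4, 1827 → Apr 4, 1827: 31 days (March has 31).
Apr 4, 1827 → Apr 7, 1827: 3 days.
Total: 1098 days.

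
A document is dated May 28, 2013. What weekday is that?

Tuesday

Doomsday rule: the anchor day for the 2000s is Tuesday. For year 13: 13÷12 = 1 r 1, and 1÷4 = 0, so 1+1+0 = 2.
Tuesday + 2 ≡ Thursday — that's 2013's doomsday.
In May the doomsday date is May 9.
May 28 is 19 days after May 9; 19 mod 7 = 5, so Thursday + 5 = Tuesday.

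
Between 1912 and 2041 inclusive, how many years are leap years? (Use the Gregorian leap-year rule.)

Multiples of 4 in [1912,2041]: 33.
Of those, multiples of 100: 1 (not leap unless ÷400).
Multiples of 400: 1.
Leap years = 33 − 1 + 1 = 33.

33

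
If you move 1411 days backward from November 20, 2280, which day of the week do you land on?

Tuesday

First find the weekday of Nov 20, 2280. Doomsday rule: the anchor day for the 2200s is Friday. For year 80: 80÷12 = 6 r 8, and 8÷4 = 2, so 6+8+2 = 16.
Friday + 16 ≡ Sunday — that's 2280's doomsday.
In November the doomsday date is Nov 7.
Nov 20 is 13 days after Nov 7; 13 mod 7 = 6, so Sunday + 6 = Saturday.
1411 mod 7 = 4, so 1411 days before a Saturday is Saturday − 4 = Tuesday.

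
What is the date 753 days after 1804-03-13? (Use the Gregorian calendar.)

April 5, 1806

+365 (one year) → Mar 13, 1805 (388 left).
Mar has 31 days: +19 → Apr 1, 1805 (369 left).
Apr has 30 days: +30 → May 1, 1805 (339 left).
May has 31 days: +31 → Jun 1, 1805 (308 left).
Jun has 30 days: +30 → Jul 1, 1805 (278 left).
Jul has 31 days: +31 → Aug 1, 1805 (247 left).
Aug has 31 days: +31 → Sep 1, 1805 (216 left).
Sep has 30 days: +30 → Oct 1, 1805 (186 left).
Oct has 31 days: +31 → Nov 1, 1805 (155 left).
Nov has 30 days: +30 → Dec 1, 1805 (125 left).
Dec has 31 days: +31 → Jan 1, 1806 (94 left).
Jan has 31 days: +31 → Feb 1, 1806 (63 left).
Feb has 28 days: +28 → Mar 1, 1806 (35 left).
Mar has 31 days: +31 → Apr 1, 1806 (4 left).
+4 → Apr 5, 1806.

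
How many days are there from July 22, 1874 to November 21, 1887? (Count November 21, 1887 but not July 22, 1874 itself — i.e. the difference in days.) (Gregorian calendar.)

Jul 22, 1874 → Jul 22, 1875: 365 days.
Jul 22, 1875 → Jul 22, 1876: 366 days (Feb 29, 1876 is in that span).
Jul 22, 1876 → Jul 22, 1877: 365 days.
Jul 22, 1877 → Jul 22, 1878: 365 days.
Jul 22, 1878 → Jul 22, 1879: 365 days.
Jul 22, 1879 → Jul 22, 1880: 366 days (Feb 29, 1880 is in that span).
Jul 22, 1880 → Jul 22, 1881: 365 days.
Jul 22, 1881 → Jul 22, 1882: 365 days.
Jul 22, 1882 → Jul 22, 1883: 365 days.
Jul 22, 1883 → Jul 22, 1884: 366 days (Feb 29, 1884 is in that span).
Jul 22, 1884 → Jul 22, 1885: 365 days.
Jul 22, 1885 → Jul 22, 1886: 365 days.
Jul 22, 1886 → Jul 22, 1887: 365 days.
Jul 22, 1887 → Aug 22, 1887: 31 days (July has 31).
Aug 22, 1887 → Sep 22, 1887: 31 days (August has 31).
Sep 22, 1887 → Oct 22, 1887: 30 days (September has 30).
Oct 22, 1887 → Nov 21, 1887: 30 days.
Total: 4870 days.

4870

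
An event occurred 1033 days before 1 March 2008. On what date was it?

May 3, 2005

−366 (one year; includes Feb 29, 2008) → Mar 1, 2007 (667 left).
−365 (one year) → Mar 1, 2006 (302 left).
−1 → Feb 28, 2006 (end of Feb, 28 days; 301 left).
−28 → Jan 31, 2006 (end of Jan, 31 days; 273 left).
−31 → Dec 31, 2005 (end of Dec, 31 days; 242 left).
−31 → Nov 30, 2005 (end of Nov, 30 days; 211 left).
−30 → Oct 31, 2005 (end of Oct, 31 days; 181 left).
−31 → Sep 30, 2005 (end of Sep, 30 days; 150 left).
−30 → Aug 31, 2005 (end of Aug, 31 days; 120 left).
−31 → Jul 31, 2005 (end of Jul, 31 days; 89 left).
−31 → Jun 30, 2005 (end of Jun, 30 days; 58 left).
−30 → May 31, 2005 (end of May, 31 days; 28 left).
−28 → May 3, 2005.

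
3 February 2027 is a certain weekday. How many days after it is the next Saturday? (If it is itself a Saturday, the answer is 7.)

3

Feb 3, 2027 is a Wednesday.
From Wednesday to the next Saturday is 3 days.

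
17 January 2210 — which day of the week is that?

Doomsday rule: the anchor day for the 2200s is Friday. For year 10: 10÷12 = 0 r 10, and 10÷4 = 2, so 0+10+2 = 12.
Friday + 12 ≡ Wednesday — that's 2210's doomsday.
In January the doomsday date is Jan 3 (2210 is not a leap year).
Jan 17 is 14 days after Jan 3; 14 mod 7 = 0, so Wednesday + 0 = Wednesday.

Wednesday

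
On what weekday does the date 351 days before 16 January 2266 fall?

Jan 16, 2266 is a Tuesday.
351 mod 7 = 1, so 351 days before a Tuesday is Tuesday − 1 = Monday.

Monday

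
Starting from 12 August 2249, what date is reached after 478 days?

December 3, 2250

+365 (one year) → Aug 12, 2250 (113 left).
Aug has 31 days: +20 → Sep 1, 2250 (93 left).
Sep has 30 days: +30 → Oct 1, 2250 (63 left).
Oct has 31 days: +31 → Nov 1, 2250 (32 left).
Nov has 30 days: +30 → Dec 1, 2250 (2 left).
+2 → Dec 3, 2250.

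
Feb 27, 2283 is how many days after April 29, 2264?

Apr 29, 2264 → Apr 29, 2265: 365 days.
Apr 29, 2265 → Apr 29, 2266: 365 days.
Apr 29, 2266 → Apr 29, 2267: 365 days.
Apr 29, 2267 → Apr 29, 2268: 366 days (Feb 29, 2268 is in that span).
Apr 29, 2268 → Apr 29, 2269: 365 days.
Apr 29, 2269 → Apr 29, 2270: 365 days.
Apr 29, 2270 → Apr 29, 2271: 365 days.
Apr 29, 2271 → Apr 29, 2272: 366 days (Feb 29, 2272 is in that span).
Apr 29, 2272 → Apr 29, 2273: 365 days.
Apr 29, 2273 → Apr 29, 2274: 365 days.
Apr 29, 2274 → Apr 29, 2275: 365 days.
Apr 29, 2275 → Apr 29, 2276: 366 days (Feb 29, 2276 is in that span).
Apr 29, 2276 → Apr 29, 2277: 365 days.
Apr 29, 2277 → Apr 29, 2278: 365 days.
Apr 29, 2278 → Apr 29, 2279: 365 days.
Apr 29, 2279 → Apr 29, 2280: 366 days (Feb 29, 2280 is in that span).
Apr 29, 2280 → Apr 29, 2281: 365 days.
Apr 29, 2281 → Apr 29, 2282: 365 days.
Apr 29, 2282 → May 29, 2282: 30 days (April has 30).
May 29, 2282 → Jun 29, 2282: 31 days (May has 31).
Jun 29, 2282 → Jul 29, 2282: 30 days (June has 30).
Jul 29, 2282 → Aug 29, 2282: 31 days (July has 31).
Aug 29, 2282 → Sep 29, 2282: 31 days (August has 31).
Sep 29, 2282 → Oct 29, 2282: 30 days (September has 30).
Oct 29, 2282 → Nov 29, 2282: 31 days (October has 31).
Nov 29, 2282 → Dec 29, 2282: 30 days (November has 30).
Dec 29, 2282 → Jan 29, 2283: 31 days (December has 31).
Jan 29, 2283 → Feb 27, 2283: 29 days.
Total: 6878 days.

6878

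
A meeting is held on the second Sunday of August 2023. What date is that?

August 13, 2023

August 1, 2023 is a Tuesday.
The first Sunday is therefore August 6 (5 days later).
The second Sunday is 6 + 1×7 = August 13.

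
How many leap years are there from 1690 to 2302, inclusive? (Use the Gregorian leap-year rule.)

Multiples of 4 in [1690,2302]: 153.
Of those, multiples of 100: 7 (not leap unless ÷400).
Multiples of 400: 1.
Leap years = 153 − 7 + 1 = 147.

147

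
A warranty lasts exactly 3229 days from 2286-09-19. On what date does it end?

+365 (one year) → Sep 19, 2287 (2864 left).
+366 (one year; includes Feb 29, 2288) → Sep 19, 2288 (2498 left).
+365 (one year) → Sep 19, 2289 (2133 left).
+365 (one year) → Sep 19, 2290 (1768 left).
+365 (one year) → Sep 19, 2291 (1403 left).
+366 (one year; includes Feb 29, 2292) → Sep 19, 2292 (1037 left).
+365 (one year) → Sep 19, 2293 (672 left).
+365 (one year) → Sep 19, 2294 (307 left).
Sep has 30 days: +12 → Oct 1, 2294 (295 left).
Oct has 31 days: +31 → Nov 1, 2294 (264 left).
Nov has 30 days: +30 → Dec 1, 2294 (234 left).
Dec has 31 days: +31 → Jan 1, 2295 (203 left).
Jan has 31 days: +31 → Feb 1, 2295 (172 left).
Feb has 28 days: +28 → Mar 1, 2295 (144 left).
Mar has 31 days: +31 → Apr 1, 2295 (113 left).
Apr has 30 days: +30 → May 1, 2295 (83 left).
May has 31 days: +31 → Jun 1, 2295 (52 left).
Jun has 30 days: +30 → Jul 1, 2295 (22 left).
+22 → Jul 23, 2295.

July 23, 2295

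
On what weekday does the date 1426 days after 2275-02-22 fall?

Feb 22, 2275 is a Monday.
1426 mod 7 = 5, so 1426 days after a Monday is Monday + 5 = Saturday.

Saturday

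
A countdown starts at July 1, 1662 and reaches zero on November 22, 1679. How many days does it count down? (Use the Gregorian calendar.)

Jul 1, 1662 → Jul 1, 1663: 365 days.
Jul 1, 1663 → Jul 1, 1664: 366 days (Feb 29, 1664 is in that span).
Jul 1, 1664 → Jul 1, 1665: 365 days.
Jul 1, 1665 → Jul 1, 1666: 365 days.
Jul 1, 1666 → Jul 1, 1667: 365 days.
Jul 1, 1667 → Jul 1, 1668: 366 days (Feb 29, 1668 is in that span).
Jul 1, 1668 → Jul 1, 1669: 365 days.
Jul 1, 1669 → Jul 1, 1670: 365 days.
Jul 1, 1670 → Jul 1, 1671: 365 days.
Jul 1, 1671 → Jul 1, 1672: 366 days (Feb 29, 1672 is in that span).
Jul 1, 1672 → Jul 1, 1673: 365 days.
Jul 1, 1673 → Jul 1, 1674: 365 days.
Jul 1, 1674 → Jul 1, 1675: 365 days.
Jul 1, 1675 → Jul 1, 1676: 366 days (Feb 29, 1676 is in that span).
Jul 1, 1676 → Jul 1, 1677: 365 days.
Jul 1, 1677 → Jul 1, 1678: 365 days.
Jul 1, 1678 → Jul 1, 1679: 365 days.
Jul 1, 1679 → Aug 1, 1679: 31 days (July has 31).
Aug 1, 1679 → Sep 1, 1679: 31 days (August has 31).
Sep 1, 1679 → Oct 1, 1679: 30 days (September has 30).
Oct 1, 1679 → Nov 1, 1679: 31 days (October has 31).
Nov 1, 1679 → Nov 22, 1679: 21 days.
Total: 6353 days.

6353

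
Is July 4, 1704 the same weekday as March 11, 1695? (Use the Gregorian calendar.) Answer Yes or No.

From Mar 11, 1695 to Jul 4, 1704 is 3402 days.
3402 mod 7 = 0, so they are the same weekday.
(Mar 11, 1695 is a Friday; Jul 4, 1704 is a Friday.)

Yes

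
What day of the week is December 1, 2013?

Doomsday rule: the anchor day for the 2000s is Tuesday. For year 13: 13÷12 = 1 r 1, and 1÷4 = 0, so 1+1+0 = 2.
Tuesday + 2 ≡ Thursday — that's 2013's doomsday.
In December the doomsday date is Dec 12.
Dec 1 is 11 days before Dec 12; 11 mod 7 = 4, so Thursday − 4 = Sunday.

Sunday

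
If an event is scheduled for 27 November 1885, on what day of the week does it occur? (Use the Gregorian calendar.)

Friday

Doomsday rule: the anchor day for the 1800s is Friday. For year 85: 85÷12 = 7 r 1, and 1÷4 = 0, so 7+1+0 = 8.
Friday + 8 ≡ Saturday — that's 1885's doomsday.
In November the doomsday date is Nov 7.
Nov 27 is 20 days after Nov 7; 20 mod 7 = 6, so Saturday + 6 = Friday.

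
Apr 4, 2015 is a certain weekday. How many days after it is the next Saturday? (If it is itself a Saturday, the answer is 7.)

Apr 4, 2015 is a Saturday.
From Saturday to the next Saturday is 7 days.

7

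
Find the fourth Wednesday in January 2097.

January 23, 2097

January 1, 2097 is a Tuesday.
The first Wednesday is therefore January 2 (1 days later).
The fourth Wednesday is 2 + 3×7 = January 23.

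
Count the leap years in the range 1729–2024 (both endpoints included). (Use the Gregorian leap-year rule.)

Multiples of 4 in [1729,2024]: 74.
Of those, multiples of 100: 3 (not leap unless ÷400).
Multiples of 400: 1.
Leap years = 74 − 3 + 1 = 72.

72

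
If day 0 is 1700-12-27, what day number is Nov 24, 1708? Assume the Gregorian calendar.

2889

Dec 27, 1700 → Dec 27, 1701: 365 days.
Dec 27, 1701 → Dec 27, 1702: 365 days.
Dec 27, 1702 → Dec 27, 1703: 365 days.
Dec 27, 1703 → Dec 27, 1704: 366 days (Feb 29, 1704 is in that span).
Dec 27, 1704 → Dec 27, 1705: 365 days.
Dec 27, 1705 → Dec 27, 1706: 365 days.
Dec 27, 1706 → Dec 27, 1707: 365 days.
Dec 27, 1707 → Jan 27, 1708: 31 days (December has 31).
Jan 27, 1708 → Feb 27, 1708: 31 days (January has 31).
Feb 27, 1708 → Mar 27, 1708: 29 days (February has 29).
Mar 27, 1708 → Apr 27, 1708: 31 days (March has 31).
Apr 27, 1708 → May 27, 1708: 30 days (April has 30).
May 27, 1708 → Jun 27, 1708: 31 days (May has 31).
Jun 27, 1708 → Jul 27, 1708: 30 days (June has 30).
Jul 27, 1708 → Aug 27, 1708: 31 days (July has 31).
Aug 27, 1708 → Sep 27, 1708: 31 days (August has 31).
Sep 27, 1708 → Oct 27, 1708: 30 days (September has 30).
Oct 27, 1708 → Nov 24, 1708: 28 days.
Total: 2889 days.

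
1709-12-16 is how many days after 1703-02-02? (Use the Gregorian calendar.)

2509

Feb 2, 1703 → Feb 2, 1704: 365 days.
Feb 2, 1704 → Feb 2, 1705: 366 days (Feb 29, 1704 is in that span).
Feb 2, 1705 → Feb 2, 1706: 365 days.
Feb 2, 1706 → Feb 2, 1707: 365 days.
Feb 2, 1707 → Feb 2, 1708: 365 days.
Feb 2, 1708 → Feb 2, 1709: 366 days (Feb 29, 1708 is in that span).
Feb 2, 1709 → Mar 2, 1709: 28 days (February has 28).
Mar 2, 1709 → Apr 2, 1709: 31 days (March has 31).
Apr 2, 1709 → May 2, 1709: 30 days (April has 30).
May 2, 1709 → Jun 2, 1709: 31 days (May has 31).
Jun 2, 1709 → Jul 2, 1709: 30 days (June has 30).
Jul 2, 1709 → Aug 2, 1709: 31 days (July has 31).
Aug 2, 1709 → Sep 2, 1709: 31 days (August has 31).
Sep 2, 1709 → Oct 2, 1709: 30 days (September has 30).
Oct 2, 1709 → Nov 2, 1709: 31 days (October has 31).
Nov 2, 1709 → Dec 2, 1709: 30 days (November has 30).
Dec 2, 1709 → Dec 16, 1709: 14 days.
Total: 2509 days.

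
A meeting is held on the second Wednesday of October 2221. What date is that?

October 10, 2221

October 1, 2221 is a Monday.
The first Wednesday is therefore October 3 (2 days later).
The second Wednesday is 3 + 1×7 = October 10.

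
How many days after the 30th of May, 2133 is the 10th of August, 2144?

May 30, 2133 → May 30, 2134: 365 days.
May 30, 2134 → May 30, 2135: 365 days.
May 30, 2135 → May 30, 2136: 366 days (Feb 29, 2136 is in that span).
May 30, 2136 → May 30, 2137: 365 days.
May 30, 2137 → May 30, 2138: 365 days.
May 30, 2138 → May 30, 2139: 365 days.
May 30, 2139 → May 30, 2140: 366 days (Feb 29, 2140 is in that span).
May 30, 2140 → May 30, 2141: 365 days.
May 30, 2141 → May 30, 2142: 365 days.
May 30, 2142 → May 30, 2143: 365 days.
May 30, 2143 → May 30, 2144: 366 days (Feb 29, 2144 is in that span).
May 30, 2144 → Jun 30, 2144: 31 days (May has 31).
Jun 30, 2144 → Jul 30, 2144: 30 days (June has 30).
Jul 30, 2144 → Aug 10, 2144: 11 days.
Total: 4090 days.

4090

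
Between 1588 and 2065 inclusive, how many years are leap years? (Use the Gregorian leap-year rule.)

117

Multiples of 4 in [1588,2065]: 120.
Of those, multiples of 100: 5 (not leap unless ÷400).
Multiples of 400: 2.
Leap years = 120 − 5 + 2 = 117.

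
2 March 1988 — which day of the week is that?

January 1, 1988 is a Friday.
Jan 1, 1988 → Feb 1, 1988: 31 days (January has 31).
Feb 1, 1988 → Mar 1, 1988: 29 days (February has 29).
Mar 1, 1988 → Mar 2, 1988: 1 days.
Total: 61 days.
61 mod 7 = 5, so Friday + 5 = Wednesday.

Wednesday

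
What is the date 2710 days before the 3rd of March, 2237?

October 1, 2229

−365 (one year) → Mar 3, 2236 (2345 left).
−366 (one year; includes Feb 29, 2236) → Mar 3, 2235 (1979 left).
−365 (one year) → Mar 3, 2234 (1614 left).
−365 (one year) → Mar 3, 2233 (1249 left).
−365 (one year) → Mar 3, 2232 (884 left).
−366 (one year; includes Feb 29, 2232) → Mar 3, 2231 (518 left).
−365 (one year) → Mar 3, 2230 (153 left).
−3 → Feb 28, 2230 (end of Feb, 28 days; 150 left).
−28 → Jan 31, 2230 (end of Jan, 31 days; 122 left).
−31 → Dec 31, 2229 (end of Dec, 31 days; 91 left).
−31 → Nov 30, 2229 (end of Nov, 30 days; 60 left).
−30 → Oct 31, 2229 (end of Oct, 31 days; 30 left).
−30 → Oct 1, 2229.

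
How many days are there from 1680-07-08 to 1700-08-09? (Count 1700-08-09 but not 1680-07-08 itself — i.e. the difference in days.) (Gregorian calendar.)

Jul 8, 1680 → Jul 8, 1681: 365 days.
Jul 8, 1681 → Jul 8, 1682: 365 days.
Jul 8, 1682 → Jul 8, 1683: 365 days.
Jul 8, 1683 → Jul 8, 1684: 366 days (Feb 29, 1684 is in that span).
Jul 8, 1684 → Jul 8, 1685: 365 days.
Jul 8, 1685 → Jul 8, 1686: 365 days.
Jul 8, 1686 → Jul 8, 1687: 365 days.
Jul 8, 1687 → Jul 8, 1688: 366 days (Feb 29, 1688 is in that span).
Jul 8, 1688 → Jul 8, 1689: 365 days.
Jul 8, 1689 → Jul 8, 1690: 365 days.
Jul 8, 1690 → Jul 8, 1691: 365 days.
Jul 8, 1691 → Jul 8, 1692: 366 days (Feb 29, 1692 is in that span).
Jul 8, 1692 → Jul 8, 1693: 365 days.
Jul 8, 1693 → Jul 8, 1694: 365 days.
Jul 8, 1694 → Jul 8, 1695: 365 days.
Jul 8, 1695 → Jul 8, 1696: 366 days (Feb 29, 1696 is in that span).
Jul 8, 1696 → Jul 8, 1697: 365 days.
Jul 8, 1697 → Jul 8, 1698: 365 days.
Jul 8, 1698 → Jul 8, 1699: 365 days.
Jul 8, 1699 → Aug 8, 1699: 31 days (July has 31).
Aug 8, 1699 → Sep 8, 1699: 31 days (August has 31).
Sep 8, 1699 → Oct 8, 1699: 30 days (September has 30).
Oct 8, 1699 → Nov 8, 1699: 31 days (October has 31).
Nov 8, 1699 → Dec 8, 1699: 30 days (November has 30).
Dec 8, 1699 → Jan 8, 1700: 31 days (December has 31).
Jan 8, 1700 → Feb 8, 1700: 31 days (January has 31).
Feb 8, 1700 → Mar 8, 1700: 28 days (February has 28).
Mar 8, 1700 → Apr 8, 1700: 31 days (March has 31).
Apr 8, 1700 → May 8, 1700: 30 days (April has 30).
May 8, 1700 → Jun 8, 1700: 31 days (May has 31).
Jun 8, 1700 → Jul 8, 1700: 30 days (June has 30).
Jul 8, 1700 → Aug 8, 1700: 31 days (July has 31).
Aug 8, 1700 → Aug 9, 1700: 1 days.
Total: 7336 days.

7336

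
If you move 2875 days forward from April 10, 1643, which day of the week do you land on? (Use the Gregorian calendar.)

Wednesday

First find the weekday of Apr 10, 1643. Doomsday rule: the anchor day for the 1600s is Tuesday. For year 43: 43÷12 = 3 r 7, and 7÷4 = 1, so 3+7+1 = 11.
Tuesday + 11 ≡ Saturday — that's 1643's doomsday.
In April the doomsday date is Apr 4.
Apr 10 is 6 days after Apr 4; 6 mod 7 = 6, so Saturday + 6 = Friday.
2875 mod 7 = 5, so 2875 days after a Friday is Friday + 5 = Wednesday.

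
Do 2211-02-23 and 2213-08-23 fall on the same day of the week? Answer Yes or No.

From Feb 23, 2211 to Aug 23, 2213 is 912 days.
912 mod 7 = 2, so they are different weekdays.
(Feb 23, 2211 is a Saturday; Aug 23, 2213 is a Monday.)

No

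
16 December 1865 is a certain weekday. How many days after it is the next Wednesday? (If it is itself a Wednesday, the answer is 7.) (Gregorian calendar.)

Dec 16, 1865 is a Saturday.
From Saturday to the next Wednesday is 4 days.

4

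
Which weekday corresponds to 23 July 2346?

Doomsday rule: the anchor day for the 2300s is Wednesday. For year 46: 46÷12 = 3 r 10, and 10÷4 = 2, so 3+10+2 = 15.
Wednesday + 15 ≡ Thursday — that's 2346's doomsday.
In July the doomsday date is Jul 11.
Jul 23 is 12 days after Jul 11; 12 mod 7 = 5, so Thursday + 5 = Tuesday.

Tuesday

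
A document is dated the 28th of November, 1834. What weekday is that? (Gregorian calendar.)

Friday

Doomsday rule: the anchor day for the 1800s is Friday. For year 34: 34÷12 = 2 r 10, and 10÷4 = 2, so 2+10+2 = 14.
Friday + 14 ≡ Friday — that's 1834's doomsday.
In November the doomsday date is Nov 7.
Nov 28 is 21 days after Nov 7; 21 mod 7 = 0, so Friday + 0 = Friday.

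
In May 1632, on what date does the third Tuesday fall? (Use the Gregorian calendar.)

May 18, 1632

May 1, 1632 is a Saturday.
The first Tuesday is therefore May 4 (3 days later).
The third Tuesday is 4 + 2×7 = May 18.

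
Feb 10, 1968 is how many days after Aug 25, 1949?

Aug 25, 1949 → Aug 25, 1950: 365 days.
Aug 25, 1950 → Aug 25, 1951: 365 days.
Aug 25, 1951 → Aug 25, 1952: 366 days (Feb 29, 1952 is in that span).
Aug 25, 1952 → Aug 25, 1953: 365 days.
Aug 25, 1953 → Aug 25, 1954: 365 days.
Aug 25, 1954 → Aug 25, 1955: 365 days.
Aug 25, 1955 → Aug 25, 1956: 366 days (Feb 29, 1956 is in that span).
Aug 25, 1956 → Aug 25, 1957: 365 days.
Aug 25, 1957 → Aug 25, 1958: 365 days.
Aug 25, 1958 → Aug 25, 1959: 365 days.
Aug 25, 1959 → Aug 25, 1960: 366 days (Feb 29, 1960 is in that span).
Aug 25, 1960 → Aug 25, 1961: 365 days.
Aug 25, 1961 → Aug 25, 1962: 365 days.
Aug 25, 1962 → Aug 25, 1963: 365 days.
Aug 25, 1963 → Aug 25, 1964: 366 days (Feb 29, 1964 is in that span).
Aug 25, 1964 → Aug 25, 1965: 365 days.
Aug 25, 1965 → Aug 25, 1966: 365 days.
Aug 25, 1966 → Aug 25, 1967: 365 days.
Aug 25, 1967 → Sep 25, 1967: 31 days (August has 31).
Sep 25, 1967 → Oct 25, 1967: 30 days (September has 30).
Oct 25, 1967 → Nov 25, 1967: 31 days (October has 31).
Nov 25, 1967 → Dec 25, 1967: 30 days (November has 30).
Dec 25, 1967 → Jan 25, 1968: 31 days (December has 31).
Jan 25, 1968 → Feb 10, 1968: 16 days.
Total: 6743 days.

6743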